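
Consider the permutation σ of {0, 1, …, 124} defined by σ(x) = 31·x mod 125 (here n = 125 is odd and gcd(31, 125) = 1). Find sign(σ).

+1

Start at x=71: 71 → 76 → 106 → 36 → 116 → 96 → 101 → … (one orbit).
Cycle type of π: 25×4 + 5×4 + 1×5; total 13 cycles.
sign(π) = (−1)^{n − #cycles} = (−1)^{125−13} = (−1)^112 = +1.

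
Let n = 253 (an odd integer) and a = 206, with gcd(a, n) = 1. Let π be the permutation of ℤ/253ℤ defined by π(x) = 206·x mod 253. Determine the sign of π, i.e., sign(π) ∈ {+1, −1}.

Orbit of 183 under x↦206x: [183, 1, 206, 185, 160, 70, 252]… (length divides ord_253(206)).
Decompose π into cycles: lengths [10, 10, 10, 10, 10, 10, 10, 10, 10, 10, 10, 10, 10, 10, 10, 10, 10, 10, 10, 10, 10, 10, 10, 2, 2, 2, 2, 2, 2, 2, 2, 2, 2, 2, 1] (35 cycles, including the fixed point 0).
With 35 cycles on 253 points, sign = (−1)^{253−35} = +1.

+1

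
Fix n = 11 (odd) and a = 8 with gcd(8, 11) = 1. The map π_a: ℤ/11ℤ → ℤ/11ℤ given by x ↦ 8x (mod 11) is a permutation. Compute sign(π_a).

Trace 7: π^k(7) = [7, 1, 8, 9, 6, 4, 10] for k=0..6.
π_8 has 2 disjoint cycles with lengths [10, 1] on {0,…,10}.
Σ(ℓ_i−1) = 11−2 = 9; sign = (−1)^9 = -1.
(8|11)_J = -1 (Zolotarev's lemma cross-check).

-1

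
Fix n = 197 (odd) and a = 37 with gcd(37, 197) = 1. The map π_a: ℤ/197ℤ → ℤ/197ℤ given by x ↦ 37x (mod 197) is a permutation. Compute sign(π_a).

Orbit of 1 under x↦37x: [1, 37, 187, 24, 100, 154, 182]… (length divides ord_197(37)).
π_37 has 5 disjoint cycles with lengths [49, 49, 49, 49, 1] on {0,…,196}.
With 5 cycles on 197 points, sign = (−1)^{197−5} = +1.

+1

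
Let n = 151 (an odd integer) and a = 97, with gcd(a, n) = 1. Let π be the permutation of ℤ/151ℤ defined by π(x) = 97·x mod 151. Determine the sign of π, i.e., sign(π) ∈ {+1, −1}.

Start at x=31: 31 → 138 → 98 → 144 → 76 → 124 → 99 → … (one orbit).
Decompose π into cycles: lengths [75, 75, 1] (3 cycles, including the fixed point 0).
With 3 cycles on 151 points, sign = (−1)^{151−3} = +1.
Check: (97/151) = +1 by Zolotarev.

+1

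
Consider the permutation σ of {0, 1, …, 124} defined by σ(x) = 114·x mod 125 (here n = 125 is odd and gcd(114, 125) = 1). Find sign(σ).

+1

Start at x=61: 61 → 79 → 6 → 59 → 101 → 14 → 96 → … (one orbit).
Cycle lengths of π_114 on ℤ/125ℤ: [50, 50, 10, 10, 2, 2, 1]; 7 cycles in total.
sign(π) = (−1)^{n − #cycles} = (−1)^{125−7} = (−1)^118 = +1.
(114|125)_J = +1 (Zolotarev's lemma cross-check).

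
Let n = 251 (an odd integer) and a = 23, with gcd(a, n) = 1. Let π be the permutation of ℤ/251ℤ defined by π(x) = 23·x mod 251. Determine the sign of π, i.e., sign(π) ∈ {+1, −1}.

+1

Orbit of 73 under x↦23x: [73, 173, 214, 153, 5, 115, 135]… (length divides ord_251(23)).
The orbit structure of x ↦ 23x mod 251: 3 orbits of sizes [125, 125, 1].
3 cycles on 251: each ℓ→(−1)^(ℓ−1), product (−1)^248 = +1.
The Jacobi symbol (23|251) = +1 (Zolotarev) agrees.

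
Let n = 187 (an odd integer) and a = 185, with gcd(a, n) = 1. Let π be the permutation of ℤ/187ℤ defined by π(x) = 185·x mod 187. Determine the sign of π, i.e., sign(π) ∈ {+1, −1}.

+1

Trace 111: π^k(111) = [111, 152, 70, 47, 93, 1, 185] for k=0..6.
Cycle lengths of π_185 on ℤ/187ℤ: [40, 40, 40, 40, 8, 8, 5, 5, 1]; 9 cycles in total.
sign(π) = (−1)^{n − #cycles} = (−1)^{187−9} = (−1)^178 = +1.
Zolotarev: (185|187) = +1, matching the cycle-count sign.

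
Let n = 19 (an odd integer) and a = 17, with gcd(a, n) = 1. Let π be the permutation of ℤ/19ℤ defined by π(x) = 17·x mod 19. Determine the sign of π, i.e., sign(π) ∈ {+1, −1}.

Orbit of 11 under x↦17x: [11, 16, 6, 7, 5, 9, 1]… (length divides ord_19(17)).
The orbit structure of x ↦ 17x mod 19: 3 orbits of sizes [9, 9, 1].
3 cycles on 19: each ℓ→(−1)^(ℓ−1), product (−1)^16 = +1.

+1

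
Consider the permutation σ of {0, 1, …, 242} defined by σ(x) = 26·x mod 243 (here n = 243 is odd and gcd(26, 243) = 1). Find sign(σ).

-1

Orbit of 55 under x↦26x: [55, 215, 1, 26, 190, 80, 136]… (length divides ord_243(26)).
32 cycles of lengths [18, 18, 18, 18, 18, 18, 18, 18, 18, 6, 6, 6, 6, 6, 6, 6, 6, 6, 2, 2, 2, 2, 2, 2, 2, 2, 2, 2, 2, 2, 2, 1].
With 32 cycles on 243 points, sign = (−1)^{243−32} = -1.
(26|243)_J = -1 (Zolotarev's lemma cross-check).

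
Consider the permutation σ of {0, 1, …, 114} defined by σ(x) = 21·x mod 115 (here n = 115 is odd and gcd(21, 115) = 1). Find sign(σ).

Start at x=101: 101 → 51 → 36 → 66 → 6 → 11 → 1 → … (one orbit).
π_21 has 10 disjoint cycles with lengths [22, 22, 22, 22, 22, 1, 1, 1, 1, 1] on {0,…,114}.
n − c = 115 − 10 = 105; sign = (−1)^105 = -1.
(21|115)_J = -1 (Zolotarev's lemma cross-check).

-1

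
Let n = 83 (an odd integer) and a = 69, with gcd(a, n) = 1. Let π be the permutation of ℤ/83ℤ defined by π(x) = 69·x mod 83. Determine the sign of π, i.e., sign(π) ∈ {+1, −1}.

Start at x=77: 77 → 1 → 69 → 30 → 78 → 70 → 16 → … (one orbit).
3 cycles of lengths [41, 41, 1].
sign(π) = (−1)^{n − #cycles} = (−1)^{83−3} = (−1)^80 = +1.

+1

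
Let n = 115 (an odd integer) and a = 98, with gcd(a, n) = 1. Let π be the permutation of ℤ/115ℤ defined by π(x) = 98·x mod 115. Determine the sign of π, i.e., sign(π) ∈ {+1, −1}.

Orbit of 101 under x↦98x: [101, 8, 94, 12, 26, 18, 39]… (length divides ord_115(98)).
Decompose π into cycles: lengths [44, 44, 11, 11, 4, 1] (6 cycles, including the fixed point 0).
n − c = 115 − 6 = 109; sign = (−1)^109 = -1.

-1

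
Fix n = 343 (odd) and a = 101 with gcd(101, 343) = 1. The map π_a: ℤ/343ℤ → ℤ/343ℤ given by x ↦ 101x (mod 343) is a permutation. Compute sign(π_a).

-1

Start at x=156: 156 → 321 → 179 → 243 → 190 → 325 → 240 → … (one orbit).
Cycle lengths of π_101 on ℤ/343ℤ: [294, 42, 6, 1]; 4 cycles in total.
343 − 4 = 339 transpositions; sign(π) = (−1)^339 = -1.
Check: (101/343) = -1 by Zolotarev.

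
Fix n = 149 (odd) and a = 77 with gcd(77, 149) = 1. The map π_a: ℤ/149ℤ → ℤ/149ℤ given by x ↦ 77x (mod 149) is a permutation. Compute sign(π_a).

-1

Start at x=60: 60 → 1 → 77 → 118 → 146 → 67 → 93 → … (one orbit).
Cycle lengths of π_77 on ℤ/149ℤ: [148, 1]; 2 cycles in total.
n − c = 149 − 2 = 147; sign = (−1)^147 = -1.
Via Zolotarev, sign(π_{77}) = (77|149) = -1.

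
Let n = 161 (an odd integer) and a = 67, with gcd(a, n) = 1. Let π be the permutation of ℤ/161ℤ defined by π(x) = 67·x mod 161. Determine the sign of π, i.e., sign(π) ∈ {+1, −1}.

-1

Start at x=9: 9 → 120 → 151 → 135 → 29 → 11 → 93 → … (one orbit).
π_67 has 6 disjoint cycles with lengths [66, 66, 22, 3, 3, 1] on {0,…,160}.
n − c = 161 − 6 = 155; sign = (−1)^155 = -1.
Via Zolotarev, sign(π_{67}) = (67|161) = -1.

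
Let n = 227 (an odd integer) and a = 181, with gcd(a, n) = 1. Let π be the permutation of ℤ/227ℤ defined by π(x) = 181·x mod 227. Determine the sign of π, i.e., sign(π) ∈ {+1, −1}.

+1

Orbit of 209 under x↦181x: [209, 147, 48, 62, 99, 213, 190]… (length divides ord_227(181)).
Cycle type of π: 113×2 + 1; total 3 cycles.
n − c = 227 − 3 = 224; sign = (−1)^224 = +1.
The Jacobi symbol (181|227) = +1 (Zolotarev) agrees.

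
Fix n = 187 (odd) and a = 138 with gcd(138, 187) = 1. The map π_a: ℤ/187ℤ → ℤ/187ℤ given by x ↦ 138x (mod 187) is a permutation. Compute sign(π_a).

Trace 127: π^k(127) = [127, 135, 117, 64, 43, 137, 19] for k=0..6.
π_138 has 8 disjoint cycles with lengths [40, 40, 40, 40, 10, 8, 8, 1] on {0,…,186}.
8 cycles on 187: each ℓ→(−1)^(ℓ−1), product (−1)^179 = -1.
Via Zolotarev, sign(π_{138}) = (138|187) = -1.

-1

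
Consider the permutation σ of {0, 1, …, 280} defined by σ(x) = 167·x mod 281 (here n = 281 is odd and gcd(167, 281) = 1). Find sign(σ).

+1

Start at x=149: 149 → 155 → 33 → 172 → 62 → 238 → 125 → … (one orbit).
π_167 has 3 disjoint cycles with lengths [140, 140, 1] on {0,…,280}.
With 3 cycles on 281 points, sign = (−1)^{281−3} = +1.
The Jacobi symbol (167|281) = +1 (Zolotarev) agrees.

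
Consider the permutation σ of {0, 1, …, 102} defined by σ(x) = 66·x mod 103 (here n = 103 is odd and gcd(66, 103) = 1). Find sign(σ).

+1

Start at x=81: 81 → 93 → 61 → 9 → 79 → 64 → 1 → … (one orbit).
Decompose π into cycles: lengths [17, 17, 17, 17, 17, 17, 1] (7 cycles, including the fixed point 0).
With 7 cycles on 103 points, sign = (−1)^{103−7} = +1.
Zolotarev: (66|103) = +1, matching the cycle-count sign.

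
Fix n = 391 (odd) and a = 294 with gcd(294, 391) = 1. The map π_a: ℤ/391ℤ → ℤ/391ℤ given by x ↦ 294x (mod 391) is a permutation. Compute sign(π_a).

-1

Start at x=256: 256 → 192 → 144 → 108 → 81 → 354 → 70 → … (one orbit).
The orbit structure of x ↦ 294x mod 391: 6 orbits of sizes [176, 176, 16, 11, 11, 1].
sign(π) = (−1)^{n − #cycles} = (−1)^{391−6} = (−1)^385 = -1.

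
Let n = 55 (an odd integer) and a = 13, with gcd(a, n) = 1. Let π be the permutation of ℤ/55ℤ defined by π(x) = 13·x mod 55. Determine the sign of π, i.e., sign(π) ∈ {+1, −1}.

Trace 28: π^k(28) = [28, 34, 2, 26, 8, 49, 32] for k=0..6.
Cycle type of π: 20×2 + 10 + 4 + 1; total 5 cycles.
5 cycles on 55: each ℓ→(−1)^(ℓ−1), product (−1)^50 = +1.

+1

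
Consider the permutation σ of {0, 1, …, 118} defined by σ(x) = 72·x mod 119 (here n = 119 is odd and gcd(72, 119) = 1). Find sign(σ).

+1

Orbit of 67 under x↦72x: [67, 64, 86, 4, 50, 30, 18]… (length divides ord_119(72)).
Cycle lengths of π_72 on ℤ/119ℤ: [12, 12, 12, 12, 12, 12, 12, 12, 4, 4, 4, 4, 3, 3, 1]; 15 cycles in total.
119 − 15 = 104 transpositions; sign(π) = (−1)^104 = +1.
Check: (72/119) = +1 by Zolotarev.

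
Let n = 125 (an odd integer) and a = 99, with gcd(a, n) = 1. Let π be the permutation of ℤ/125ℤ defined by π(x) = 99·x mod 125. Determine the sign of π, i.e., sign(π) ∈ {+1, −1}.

+1

Orbit of 101 under x↦99x: [101, 124, 26, 74, 76, 24, 1]… (length divides ord_125(99)).
23 cycles of lengths [10, 10, 10, 10, 10, 10, 10, 10, 10, 10, 2, 2, 2, 2, 2, 2, 2, 2, 2, 2, 2, 2, 1].
23 cycles on 125: each ℓ→(−1)^(ℓ−1), product (−1)^102 = +1.
Zolotarev: (99|125) = +1, matching the cycle-count sign.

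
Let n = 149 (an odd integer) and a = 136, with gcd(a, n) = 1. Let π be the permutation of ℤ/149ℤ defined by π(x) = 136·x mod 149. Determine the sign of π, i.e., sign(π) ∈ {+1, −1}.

-1

Orbit of 63 under x↦136x: [63, 75, 68, 10, 19, 51, 82]… (length divides ord_149(136)).
Cycle type of π: 148 + 1; total 2 cycles.
With 2 cycles on 149 points, sign = (−1)^{149−2} = -1.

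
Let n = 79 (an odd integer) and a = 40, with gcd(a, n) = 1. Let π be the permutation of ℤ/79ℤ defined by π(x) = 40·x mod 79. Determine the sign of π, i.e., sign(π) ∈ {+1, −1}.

Orbit of 72 under x↦40x: [72, 36, 18, 9, 44, 22, 11]… (length divides ord_79(40)).
The orbit structure of x ↦ 40x mod 79: 3 orbits of sizes [39, 39, 1].
79 − 3 = 76 transpositions; sign(π) = (−1)^76 = +1.

+1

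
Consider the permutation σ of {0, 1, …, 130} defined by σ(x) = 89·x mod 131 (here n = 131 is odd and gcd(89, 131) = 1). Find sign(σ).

Start at x=58: 58 → 53 → 1 → 89 → 61 → 58 (one orbit).
π_89 has 27 disjoint cycles with lengths [5, 5, 5, 5, 5, 5, 5, 5, 5, 5, 5, 5, 5, 5, 5, 5, 5, 5, 5, 5, 5, 5, 5, 5, 5, 5, 1] on {0,…,130}.
Σ(ℓ_i−1) = 131−27 = 104; sign = (−1)^104 = +1.

+1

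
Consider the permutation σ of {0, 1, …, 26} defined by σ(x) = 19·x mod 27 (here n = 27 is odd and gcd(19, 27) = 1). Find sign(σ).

+1

Start at x=1: 1 → 19 → 10 → 1 (one orbit).
15 cycles of lengths [3, 3, 3, 3, 3, 3, 1, 1, 1, 1, 1, 1, 1, 1, 1].
sign(π) = (−1)^{n − #cycles} = (−1)^{27−15} = (−1)^12 = +1.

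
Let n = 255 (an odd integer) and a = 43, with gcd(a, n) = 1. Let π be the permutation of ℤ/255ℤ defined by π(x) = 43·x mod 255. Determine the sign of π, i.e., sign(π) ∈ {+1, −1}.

-1

Orbit of 4 under x↦43x: [4, 172, 1, 43, 64, 202, 16]… (length divides ord_255(43)).
Decompose π into cycles: lengths [8, 8, 8, 8, 8, 8, 8, 8, 8, 8, 8, 8, 8, 8, 8, 8, 8, 8, 8, 8, 8, 8, 8, 8, 8, 8, 8, 8, 8, 8, 4, 4, 4, 1, 1, 1] (36 cycles, including the fixed point 0).
n − c = 255 − 36 = 219; sign = (−1)^219 = -1.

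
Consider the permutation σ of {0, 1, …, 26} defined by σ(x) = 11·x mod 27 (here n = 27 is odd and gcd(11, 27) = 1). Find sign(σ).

-1

Start at x=13: 13 → 8 → 7 → 23 → 10 → 2 → 22 → … (one orbit).
π_11 has 4 disjoint cycles with lengths [18, 6, 2, 1] on {0,…,26}.
Σ(ℓ_i−1) = 27−4 = 23; sign = (−1)^23 = -1.
(11|27)_J = -1 (Zolotarev's lemma cross-check).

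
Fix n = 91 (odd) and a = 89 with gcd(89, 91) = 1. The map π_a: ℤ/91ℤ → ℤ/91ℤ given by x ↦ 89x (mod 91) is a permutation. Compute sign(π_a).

+1

Orbit of 74 under x↦89x: [74, 34, 23, 45, 1, 89, 4]… (length divides ord_91(89)).
9 cycles of lengths [12, 12, 12, 12, 12, 12, 12, 6, 1].
sign(π) = (−1)^{n − #cycles} = (−1)^{91−9} = (−1)^82 = +1.
Zolotarev: (89|91) = +1, matching the cycle-count sign.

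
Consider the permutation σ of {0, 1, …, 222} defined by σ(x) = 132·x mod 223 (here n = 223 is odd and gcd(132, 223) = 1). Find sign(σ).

Orbit of 7 under x↦132x: [7, 32, 210, 68, 56, 33, 119]… (length divides ord_223(132)).
Cycle type of π: 37×6 + 1; total 7 cycles.
223 − 7 = 216 transpositions; sign(π) = (−1)^216 = +1.

+1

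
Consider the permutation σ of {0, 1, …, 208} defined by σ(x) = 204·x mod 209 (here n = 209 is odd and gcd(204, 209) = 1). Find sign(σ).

+1

Trace 79: π^k(79) = [79, 23, 94, 157, 51, 163, 21] for k=0..6.
Decompose π into cycles: lengths [90, 90, 18, 10, 1] (5 cycles, including the fixed point 0).
Σ(ℓ_i−1) = 209−5 = 204; sign = (−1)^204 = +1.
(204|209)_J = +1 (Zolotarev's lemma cross-check).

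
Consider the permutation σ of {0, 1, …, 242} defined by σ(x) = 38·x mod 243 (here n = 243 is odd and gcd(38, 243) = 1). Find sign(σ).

-1

Orbit of 23 under x↦38x: [23, 145, 164, 157, 134, 232, 68]… (length divides ord_243(38)).
6 cycles of lengths [162, 54, 18, 6, 2, 1].
With 6 cycles on 243 points, sign = (−1)^{243−6} = -1.
Via Zolotarev, sign(π_{38}) = (38|243) = -1.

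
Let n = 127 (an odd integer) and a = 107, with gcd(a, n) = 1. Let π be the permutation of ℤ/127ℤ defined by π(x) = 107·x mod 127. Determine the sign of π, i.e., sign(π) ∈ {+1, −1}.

Orbit of 107 under x↦107x: [107, 19, 1]… (length divides ord_127(107)).
Cycle lengths of π_107 on ℤ/127ℤ: [3, 3, 3, 3, 3, 3, 3, 3, 3, 3, 3, 3, 3, 3, 3, 3, 3, 3, 3, 3, 3, 3, 3, 3, 3, 3, 3, 3, 3, 3, 3, 3, 3, 3, 3, 3, 3, 3, 3, 3, 3, 3, 1]; 43 cycles in total.
43 cycles on 127: each ℓ→(−1)^(ℓ−1), product (−1)^84 = +1.
The Jacobi symbol (107|127) = +1 (Zolotarev) agrees.

+1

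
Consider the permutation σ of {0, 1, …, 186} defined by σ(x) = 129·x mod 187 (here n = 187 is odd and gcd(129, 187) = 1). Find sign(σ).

+1

Start at x=160: 160 → 70 → 54 → 47 → 79 → 93 → 29 → … (one orbit).
Cycle lengths of π_129 on ℤ/187ℤ: [80, 80, 16, 10, 1]; 5 cycles in total.
sign(π) = (−1)^{n − #cycles} = (−1)^{187−5} = (−1)^182 = +1.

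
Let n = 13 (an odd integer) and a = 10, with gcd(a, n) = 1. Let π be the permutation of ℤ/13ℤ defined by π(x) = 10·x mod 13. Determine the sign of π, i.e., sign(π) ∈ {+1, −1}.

Start at x=1: 1 → 10 → 9 → 12 → 3 → 4 → 1 (one orbit).
Cycle lengths of π_10 on ℤ/13ℤ: [6, 6, 1]; 3 cycles in total.
sign(π) = (−1)^{n − #cycles} = (−1)^{13−3} = (−1)^10 = +1.

+1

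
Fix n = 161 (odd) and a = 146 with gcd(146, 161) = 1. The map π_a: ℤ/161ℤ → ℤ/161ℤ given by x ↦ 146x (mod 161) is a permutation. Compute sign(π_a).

-1

Orbit of 13 under x↦146x: [13, 127, 27, 78, 118, 1, 146]… (length divides ord_161(146)).
Cycle type of π: 22×6 + 11×2 + 2×3 + 1; total 12 cycles.
Σ(ℓ_i−1) = 161−12 = 149; sign = (−1)^149 = -1.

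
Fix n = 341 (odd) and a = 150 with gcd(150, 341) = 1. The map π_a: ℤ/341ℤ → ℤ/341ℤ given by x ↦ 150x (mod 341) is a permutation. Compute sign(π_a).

+1

Orbit of 285 under x↦150x: [285, 125, 336, 273, 30, 67, 161]… (length divides ord_341(150)).
π_150 has 17 disjoint cycles with lengths [30, 30, 30, 30, 30, 30, 30, 30, 30, 30, 10, 6, 6, 6, 6, 6, 1] on {0,…,340}.
17 cycles on 341: each ℓ→(−1)^(ℓ−1), product (−1)^324 = +1.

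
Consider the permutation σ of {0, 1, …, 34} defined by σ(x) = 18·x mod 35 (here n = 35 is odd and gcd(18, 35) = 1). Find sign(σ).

-1

Orbit of 32 under x↦18x: [32, 16, 8, 4, 2, 1, 18]… (length divides ord_35(18)).
Cycle type of π: 12×2 + 4 + 3×2 + 1; total 6 cycles.
sign(π) = (−1)^{n − #cycles} = (−1)^{35−6} = (−1)^29 = -1.
The Jacobi symbol (18|35) = -1 (Zolotarev) agrees.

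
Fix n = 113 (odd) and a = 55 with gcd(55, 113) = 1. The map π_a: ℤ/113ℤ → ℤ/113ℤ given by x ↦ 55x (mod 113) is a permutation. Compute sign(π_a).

Orbit of 65 under x↦55x: [65, 72, 5, 49, 96, 82, 103]… (length divides ord_113(55)).
π_55 has 2 disjoint cycles with lengths [112, 1] on {0,…,112}.
sign(π) = (−1)^{n − #cycles} = (−1)^{113−2} = (−1)^111 = -1.
(55|113)_J = -1 (Zolotarev's lemma cross-check).

-1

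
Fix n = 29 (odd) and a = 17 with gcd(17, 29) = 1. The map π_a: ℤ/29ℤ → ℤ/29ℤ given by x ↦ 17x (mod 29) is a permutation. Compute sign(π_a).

-1

Trace 1: π^k(1) = [1, 17, 28, 12] for k=0..3.
8 cycles of lengths [4, 4, 4, 4, 4, 4, 4, 1].
n − c = 29 − 8 = 21; sign = (−1)^21 = -1.
The Jacobi symbol (17|29) = -1 (Zolotarev) agrees.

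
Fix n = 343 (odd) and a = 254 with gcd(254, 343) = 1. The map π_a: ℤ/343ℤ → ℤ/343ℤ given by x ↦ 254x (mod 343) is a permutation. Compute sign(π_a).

+1

Start at x=317: 317 → 256 → 197 → 303 → 130 → 92 → 44 → … (one orbit).
π_254 has 7 disjoint cycles with lengths [147, 147, 21, 21, 3, 3, 1] on {0,…,342}.
7 cycles on 343: each ℓ→(−1)^(ℓ−1), product (−1)^336 = +1.
The Jacobi symbol (254|343) = +1 (Zolotarev) agrees.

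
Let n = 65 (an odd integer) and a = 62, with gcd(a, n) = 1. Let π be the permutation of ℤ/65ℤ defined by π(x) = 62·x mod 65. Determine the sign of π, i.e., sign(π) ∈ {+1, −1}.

-1

Start at x=1: 1 → 62 → 9 → 38 → 16 → 17 → 14 → … (one orbit).
Decompose π into cycles: lengths [12, 12, 12, 12, 6, 6, 4, 1] (8 cycles, including the fixed point 0).
8 cycles on 65: each ℓ→(−1)^(ℓ−1), product (−1)^57 = -1.
The Jacobi symbol (62|65) = -1 (Zolotarev) agrees.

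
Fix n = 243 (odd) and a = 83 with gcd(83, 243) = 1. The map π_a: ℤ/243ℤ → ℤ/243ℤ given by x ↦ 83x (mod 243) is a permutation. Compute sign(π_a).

Orbit of 35 under x↦83x: [35, 232, 59, 37, 155, 229, 53]… (length divides ord_243(83)).
6 cycles of lengths [162, 54, 18, 6, 2, 1].
With 6 cycles on 243 points, sign = (−1)^{243−6} = -1.

-1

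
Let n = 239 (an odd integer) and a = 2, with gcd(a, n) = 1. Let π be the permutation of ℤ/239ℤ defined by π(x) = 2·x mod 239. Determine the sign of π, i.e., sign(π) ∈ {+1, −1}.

Trace 50: π^k(50) = [50, 100, 200, 161, 83, 166, 93] for k=0..6.
Decompose π into cycles: lengths [119, 119, 1] (3 cycles, including the fixed point 0).
sign(π) = (−1)^{n − #cycles} = (−1)^{239−3} = (−1)^236 = +1.

+1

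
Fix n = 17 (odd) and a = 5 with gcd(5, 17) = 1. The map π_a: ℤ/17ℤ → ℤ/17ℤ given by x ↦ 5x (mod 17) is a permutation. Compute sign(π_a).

Orbit of 3 under x↦5x: [3, 15, 7, 1, 5, 8, 6]… (length divides ord_17(5)).
π_5 has 2 disjoint cycles with lengths [16, 1] on {0,…,16}.
n − c = 17 − 2 = 15; sign = (−1)^15 = -1.
The Jacobi symbol (5|17) = -1 (Zolotarev) agrees.

-1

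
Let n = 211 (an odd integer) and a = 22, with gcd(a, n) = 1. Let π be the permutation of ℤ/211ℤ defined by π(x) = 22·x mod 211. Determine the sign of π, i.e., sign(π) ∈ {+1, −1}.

-1

Orbit of 143 under x↦22x: [143, 192, 4, 88, 37, 181, 184]… (length divides ord_211(22)).
2 cycles of lengths [210, 1].
2 cycles on 211: each ℓ→(−1)^(ℓ−1), product (−1)^209 = -1.
The Jacobi symbol (22|211) = -1 (Zolotarev) agrees.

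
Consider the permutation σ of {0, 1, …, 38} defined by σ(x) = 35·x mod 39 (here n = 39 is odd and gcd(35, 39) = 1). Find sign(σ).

-1

Orbit of 1 under x↦35x: [1, 35, 16, 14, 22, 29]… (length divides ord_39(35)).
Decompose π into cycles: lengths [6, 6, 6, 6, 3, 3, 3, 3, 2, 1] (10 cycles, including the fixed point 0).
10 cycles on 39: each ℓ→(−1)^(ℓ−1), product (−1)^29 = -1.
Zolotarev: (35|39) = -1, matching the cycle-count sign.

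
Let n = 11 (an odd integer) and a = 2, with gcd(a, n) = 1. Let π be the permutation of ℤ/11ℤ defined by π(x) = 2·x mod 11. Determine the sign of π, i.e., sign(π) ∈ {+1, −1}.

-1

Start at x=5: 5 → 10 → 9 → 7 → 3 → 6 → 1 → … (one orbit).
π_2 has 2 disjoint cycles with lengths [10, 1] on {0,…,10}.
n − c = 11 − 2 = 9; sign = (−1)^9 = -1.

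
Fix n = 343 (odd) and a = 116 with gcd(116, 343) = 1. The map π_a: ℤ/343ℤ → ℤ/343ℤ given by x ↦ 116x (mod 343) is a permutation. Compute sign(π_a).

Start at x=1: 1 → 116 → 79 → 246 → 67 → 226 → 148 → … (one orbit).
Decompose π into cycles: lengths [21, 21, 21, 21, 21, 21, 21, 21, 21, 21, 21, 21, 21, 21, 3, 3, 3, 3, 3, 3, 3, 3, 3, 3, 3, 3, 3, 3, 3, 3, 1] (31 cycles, including the fixed point 0).
31 cycles on 343: each ℓ→(−1)^(ℓ−1), product (−1)^312 = +1.
(116|343)_J = +1 (Zolotarev's lemma cross-check).

+1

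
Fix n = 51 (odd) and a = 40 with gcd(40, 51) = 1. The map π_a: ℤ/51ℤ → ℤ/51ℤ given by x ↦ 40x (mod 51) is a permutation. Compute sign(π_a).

Start at x=22: 22 → 13 → 10 → 43 → 37 → 1 → 40 → … (one orbit).
The orbit structure of x ↦ 40x mod 51: 6 orbits of sizes [16, 16, 16, 1, 1, 1].
Σ(ℓ_i−1) = 51−6 = 45; sign = (−1)^45 = -1.
(40|51)_J = -1 (Zolotarev's lemma cross-check).

-1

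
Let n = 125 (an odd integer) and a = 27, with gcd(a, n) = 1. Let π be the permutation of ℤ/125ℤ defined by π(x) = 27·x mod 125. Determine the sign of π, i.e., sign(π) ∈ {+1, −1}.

Start at x=103: 103 → 31 → 87 → 99 → 48 → 46 → 117 → … (one orbit).
The orbit structure of x ↦ 27x mod 125: 4 orbits of sizes [100, 20, 4, 1].
4 cycles on 125: each ℓ→(−1)^(ℓ−1), product (−1)^121 = -1.

-1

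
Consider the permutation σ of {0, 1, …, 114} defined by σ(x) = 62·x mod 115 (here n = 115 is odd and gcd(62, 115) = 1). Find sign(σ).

-1

Start at x=58: 58 → 31 → 82 → 24 → 108 → 26 → 2 → … (one orbit).
6 cycles of lengths [44, 44, 11, 11, 4, 1].
Σ(ℓ_i−1) = 115−6 = 109; sign = (−1)^109 = -1.
The Jacobi symbol (62|115) = -1 (Zolotarev) agrees.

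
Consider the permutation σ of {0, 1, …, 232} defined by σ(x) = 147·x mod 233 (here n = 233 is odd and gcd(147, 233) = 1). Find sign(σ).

-1

Start at x=216: 216 → 64 → 88 → 121 → 79 → 196 → 153 → … (one orbit).
The orbit structure of x ↦ 147x mod 233: 2 orbits of sizes [232, 1].
233 − 2 = 231 transpositions; sign(π) = (−1)^231 = -1.
Zolotarev: (147|233) = -1, matching the cycle-count sign.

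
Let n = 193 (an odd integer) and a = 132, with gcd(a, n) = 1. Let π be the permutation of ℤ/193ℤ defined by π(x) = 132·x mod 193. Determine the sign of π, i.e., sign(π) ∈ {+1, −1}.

-1

Start at x=166: 166 → 103 → 86 → 158 → 12 → 40 → 69 → … (one orbit).
2 cycles of lengths [192, 1].
2 cycles on 193: each ℓ→(−1)^(ℓ−1), product (−1)^191 = -1.
Zolotarev: (132|193) = -1, matching the cycle-count sign.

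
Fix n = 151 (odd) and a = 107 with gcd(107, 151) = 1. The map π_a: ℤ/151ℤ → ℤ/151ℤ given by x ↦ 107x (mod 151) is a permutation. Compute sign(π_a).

Start at x=70: 70 → 91 → 73 → 110 → 143 → 50 → 65 → … (one orbit).
Cycle lengths of π_107 on ℤ/151ℤ: [50, 50, 50, 1]; 4 cycles in total.
With 4 cycles on 151 points, sign = (−1)^{151−4} = -1.

-1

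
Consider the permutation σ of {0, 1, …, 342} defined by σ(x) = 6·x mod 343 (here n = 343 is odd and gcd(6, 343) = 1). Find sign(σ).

Start at x=36: 36 → 216 → 267 → 230 → 8 → 48 → 288 → … (one orbit).
π_6 has 10 disjoint cycles with lengths [98, 98, 98, 14, 14, 14, 2, 2, 2, 1] on {0,…,342}.
Σ(ℓ_i−1) = 343−10 = 333; sign = (−1)^333 = -1.

-1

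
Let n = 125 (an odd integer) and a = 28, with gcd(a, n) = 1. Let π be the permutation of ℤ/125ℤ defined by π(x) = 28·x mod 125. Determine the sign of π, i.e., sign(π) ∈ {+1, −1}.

Orbit of 111 under x↦28x: [111, 108, 24, 47, 66, 98, 119]… (length divides ord_125(28)).
Cycle lengths of π_28 on ℤ/125ℤ: [100, 20, 4, 1]; 4 cycles in total.
Σ(ℓ_i−1) = 125−4 = 121; sign = (−1)^121 = -1.
(28|125)_J = -1 (Zolotarev's lemma cross-check).

-1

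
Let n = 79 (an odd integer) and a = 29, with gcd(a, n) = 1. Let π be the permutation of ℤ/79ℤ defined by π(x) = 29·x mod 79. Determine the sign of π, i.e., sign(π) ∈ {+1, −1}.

Trace 38: π^k(38) = [38, 75, 42, 33, 9, 24, 64] for k=0..6.
π_29 has 2 disjoint cycles with lengths [78, 1] on {0,…,78}.
With 2 cycles on 79 points, sign = (−1)^{79−2} = -1.
Zolotarev: (29|79) = -1, matching the cycle-count sign.

-1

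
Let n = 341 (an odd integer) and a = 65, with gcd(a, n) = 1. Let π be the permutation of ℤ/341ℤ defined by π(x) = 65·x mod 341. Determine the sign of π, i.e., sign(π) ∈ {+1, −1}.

+1

Trace 120: π^k(120) = [120, 298, 274, 78, 296, 144, 153] for k=0..6.
Cycle lengths of π_65 on ℤ/341ℤ: [30, 30, 30, 30, 30, 30, 30, 30, 30, 30, 30, 2, 2, 2, 2, 2, 1]; 17 cycles in total.
n − c = 341 − 17 = 324; sign = (−1)^324 = +1.
(65|341)_J = +1 (Zolotarev's lemma cross-check).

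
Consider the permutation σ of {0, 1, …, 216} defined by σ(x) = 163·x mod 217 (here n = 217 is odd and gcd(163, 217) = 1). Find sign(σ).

+1

Start at x=39: 39 → 64 → 16 → 4 → 1 → 163 → 95 → … (one orbit).
Decompose π into cycles: lengths [15, 15, 15, 15, 15, 15, 15, 15, 15, 15, 15, 15, 5, 5, 5, 5, 5, 5, 3, 3, 1] (21 cycles, including the fixed point 0).
sign(π) = (−1)^{n − #cycles} = (−1)^{217−21} = (−1)^196 = +1.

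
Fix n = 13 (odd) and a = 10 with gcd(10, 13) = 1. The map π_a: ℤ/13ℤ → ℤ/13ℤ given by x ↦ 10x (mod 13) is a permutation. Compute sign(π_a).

Start at x=3: 3 → 4 → 1 → 10 → 9 → 12 → 3 (one orbit).
3 cycles of lengths [6, 6, 1].
sign(π) = (−1)^{n − #cycles} = (−1)^{13−3} = (−1)^10 = +1.
The Jacobi symbol (10|13) = +1 (Zolotarev) agrees.

+1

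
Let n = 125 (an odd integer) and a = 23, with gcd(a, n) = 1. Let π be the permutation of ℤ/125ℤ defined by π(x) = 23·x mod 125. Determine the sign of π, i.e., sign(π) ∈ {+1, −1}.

-1

Trace 54: π^k(54) = [54, 117, 66, 18, 39, 22, 6] for k=0..6.
π_23 has 4 disjoint cycles with lengths [100, 20, 4, 1] on {0,…,124}.
With 4 cycles on 125 points, sign = (−1)^{125−4} = -1.
(23|125)_J = -1 (Zolotarev's lemma cross-check).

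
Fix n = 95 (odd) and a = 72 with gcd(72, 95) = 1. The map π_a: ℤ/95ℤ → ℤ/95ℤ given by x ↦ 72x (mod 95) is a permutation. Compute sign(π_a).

Orbit of 11 under x↦72x: [11, 32, 24, 18, 61, 22, 64]… (length divides ord_95(72)).
Cycle type of π: 36×2 + 18 + 4 + 1; total 5 cycles.
With 5 cycles on 95 points, sign = (−1)^{95−5} = +1.
The Jacobi symbol (72|95) = +1 (Zolotarev) agrees.

+1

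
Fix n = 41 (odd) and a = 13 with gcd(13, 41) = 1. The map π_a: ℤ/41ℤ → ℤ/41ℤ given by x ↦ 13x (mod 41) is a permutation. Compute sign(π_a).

-1

Trace 21: π^k(21) = [21, 27, 23, 12, 33, 19, 1] for k=0..6.
Decompose π into cycles: lengths [40, 1] (2 cycles, including the fixed point 0).
Σ(ℓ_i−1) = 41−2 = 39; sign = (−1)^39 = -1.
Zolotarev: (13|41) = -1, matching the cycle-count sign.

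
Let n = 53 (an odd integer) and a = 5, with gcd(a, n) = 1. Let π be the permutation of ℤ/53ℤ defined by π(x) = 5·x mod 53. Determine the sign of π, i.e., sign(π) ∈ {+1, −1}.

Orbit of 22 under x↦5x: [22, 4, 20, 47, 23, 9, 45]… (length divides ord_53(5)).
2 cycles of lengths [52, 1].
2 cycles on 53: each ℓ→(−1)^(ℓ−1), product (−1)^51 = -1.

-1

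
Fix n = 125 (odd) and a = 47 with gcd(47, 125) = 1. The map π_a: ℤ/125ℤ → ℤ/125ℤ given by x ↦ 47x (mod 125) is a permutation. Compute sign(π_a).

-1

Orbit of 87 under x↦47x: [87, 89, 58, 101, 122, 109, 123]… (length divides ord_125(47)).
Cycle lengths of π_47 on ℤ/125ℤ: [100, 20, 4, 1]; 4 cycles in total.
125 − 4 = 121 transpositions; sign(π) = (−1)^121 = -1.
Via Zolotarev, sign(π_{47}) = (47|125) = -1.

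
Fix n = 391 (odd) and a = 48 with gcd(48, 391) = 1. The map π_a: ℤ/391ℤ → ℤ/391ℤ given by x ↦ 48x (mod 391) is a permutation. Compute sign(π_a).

-1

Start at x=223: 223 → 147 → 18 → 82 → 26 → 75 → 81 → … (one orbit).
Decompose π into cycles: lengths [176, 176, 16, 11, 11, 1] (6 cycles, including the fixed point 0).
n − c = 391 − 6 = 385; sign = (−1)^385 = -1.
(48|391)_J = -1 (Zolotarev's lemma cross-check).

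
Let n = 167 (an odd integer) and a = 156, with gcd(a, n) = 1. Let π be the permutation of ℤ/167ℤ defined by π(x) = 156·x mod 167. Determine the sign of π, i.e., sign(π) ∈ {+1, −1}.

Orbit of 131 under x↦156x: [131, 62, 153, 154, 143, 97, 102]… (length divides ord_167(156)).
The orbit structure of x ↦ 156x mod 167: 2 orbits of sizes [166, 1].
sign(π) = (−1)^{n − #cycles} = (−1)^{167−2} = (−1)^165 = -1.

-1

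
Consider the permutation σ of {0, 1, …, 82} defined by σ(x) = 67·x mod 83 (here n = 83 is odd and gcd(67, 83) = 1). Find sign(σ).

-1

Orbit of 32 under x↦67x: [32, 69, 58, 68, 74, 61, 20]… (length divides ord_83(67)).
π_67 has 2 disjoint cycles with lengths [82, 1] on {0,…,82}.
sign(π) = (−1)^{n − #cycles} = (−1)^{83−2} = (−1)^81 = -1.
Check: (67/83) = -1 by Zolotarev.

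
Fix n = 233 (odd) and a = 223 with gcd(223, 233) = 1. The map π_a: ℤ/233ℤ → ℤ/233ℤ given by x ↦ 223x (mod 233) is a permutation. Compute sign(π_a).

Orbit of 40 under x↦223x: [40, 66, 39, 76, 172, 144, 191]… (length divides ord_233(223)).
Cycle type of π: 232 + 1; total 2 cycles.
2 cycles on 233: each ℓ→(−1)^(ℓ−1), product (−1)^231 = -1.
Via Zolotarev, sign(π_{223}) = (223|233) = -1.

-1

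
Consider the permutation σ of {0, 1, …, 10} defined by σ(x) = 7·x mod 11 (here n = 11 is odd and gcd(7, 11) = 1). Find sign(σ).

Start at x=8: 8 → 1 → 7 → 5 → 2 → 3 → 10 → … (one orbit).
Cycle type of π: 10 + 1; total 2 cycles.
Σ(ℓ_i−1) = 11−2 = 9; sign = (−1)^9 = -1.
The Jacobi symbol (7|11) = -1 (Zolotarev) agrees.

-1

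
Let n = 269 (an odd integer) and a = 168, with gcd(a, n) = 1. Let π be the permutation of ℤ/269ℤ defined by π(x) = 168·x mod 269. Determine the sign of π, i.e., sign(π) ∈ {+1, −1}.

-1

Trace 54: π^k(54) = [54, 195, 211, 209, 142, 184, 246] for k=0..6.
π_168 has 2 disjoint cycles with lengths [268, 1] on {0,…,268}.
Σ(ℓ_i−1) = 269−2 = 267; sign = (−1)^267 = -1.
Check: (168/269) = -1 by Zolotarev.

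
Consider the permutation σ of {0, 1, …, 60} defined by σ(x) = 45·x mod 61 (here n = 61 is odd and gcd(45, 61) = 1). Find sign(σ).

Trace 16: π^k(16) = [16, 49, 9, 39, 47, 41, 15] for k=0..6.
The orbit structure of x ↦ 45x mod 61: 3 orbits of sizes [30, 30, 1].
sign(π) = (−1)^{n − #cycles} = (−1)^{61−3} = (−1)^58 = +1.

+1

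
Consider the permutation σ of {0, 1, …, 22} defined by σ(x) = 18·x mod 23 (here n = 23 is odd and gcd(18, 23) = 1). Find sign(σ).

+1

Start at x=12: 12 → 9 → 1 → 18 → 2 → 13 → 4 → … (one orbit).
π_18 has 3 disjoint cycles with lengths [11, 11, 1] on {0,…,22}.
With 3 cycles on 23 points, sign = (−1)^{23−3} = +1.
Zolotarev: (18|23) = +1, matching the cycle-count sign.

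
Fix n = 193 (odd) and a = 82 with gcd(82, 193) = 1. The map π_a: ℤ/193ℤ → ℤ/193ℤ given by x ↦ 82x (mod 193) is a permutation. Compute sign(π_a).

Orbit of 101 under x↦82x: [101, 176, 150, 141, 175, 68, 172]… (length divides ord_193(82)).
π_82 has 2 disjoint cycles with lengths [192, 1] on {0,…,192}.
Σ(ℓ_i−1) = 193−2 = 191; sign = (−1)^191 = -1.
The Jacobi symbol (82|193) = -1 (Zolotarev) agrees.

-1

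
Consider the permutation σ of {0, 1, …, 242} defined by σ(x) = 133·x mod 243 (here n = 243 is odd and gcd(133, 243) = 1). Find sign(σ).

Trace 196: π^k(196) = [196, 67, 163, 52, 112, 73, 232] for k=0..6.
Decompose π into cycles: lengths [81, 81, 27, 27, 9, 9, 3, 3, 1, 1, 1] (11 cycles, including the fixed point 0).
sign(π) = (−1)^{n − #cycles} = (−1)^{243−11} = (−1)^232 = +1.
Check: (133/243) = +1 by Zolotarev.

+1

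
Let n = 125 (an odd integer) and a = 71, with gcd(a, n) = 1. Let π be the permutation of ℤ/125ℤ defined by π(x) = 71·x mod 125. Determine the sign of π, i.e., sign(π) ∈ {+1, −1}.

Orbit of 81 under x↦71x: [81, 1, 71, 41, 36, 56, 101]… (length divides ord_125(71)).
Cycle type of π: 25×4 + 5×4 + 1×5; total 13 cycles.
125 − 13 = 112 transpositions; sign(π) = (−1)^112 = +1.
Zolotarev: (71|125) = +1, matching the cycle-count sign.

+1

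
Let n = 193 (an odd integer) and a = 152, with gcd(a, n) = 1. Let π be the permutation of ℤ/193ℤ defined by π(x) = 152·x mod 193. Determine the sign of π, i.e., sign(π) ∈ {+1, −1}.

Trace 23: π^k(23) = [23, 22, 63, 119, 139, 91, 129] for k=0..6.
Cycle type of π: 192 + 1; total 2 cycles.
sign(π) = (−1)^{n − #cycles} = (−1)^{193−2} = (−1)^191 = -1.

-1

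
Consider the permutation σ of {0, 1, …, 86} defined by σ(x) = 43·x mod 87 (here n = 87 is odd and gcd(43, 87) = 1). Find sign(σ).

Trace 70: π^k(70) = [70, 52, 61, 13, 37, 25, 31] for k=0..6.
The orbit structure of x ↦ 43x mod 87: 6 orbits of sizes [28, 28, 28, 1, 1, 1].
With 6 cycles on 87 points, sign = (−1)^{87−6} = -1.
Via Zolotarev, sign(π_{43}) = (43|87) = -1.

-1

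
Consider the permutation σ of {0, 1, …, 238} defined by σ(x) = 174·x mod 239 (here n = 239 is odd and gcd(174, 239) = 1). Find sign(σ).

+1

Start at x=6: 6 → 88 → 16 → 155 → 202 → 15 → 220 → … (one orbit).
3 cycles of lengths [119, 119, 1].
sign(π) = (−1)^{n − #cycles} = (−1)^{239−3} = (−1)^236 = +1.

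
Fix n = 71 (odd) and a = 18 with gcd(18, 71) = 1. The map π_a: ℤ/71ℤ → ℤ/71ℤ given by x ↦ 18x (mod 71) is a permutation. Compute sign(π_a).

Trace 5: π^k(5) = [5, 19, 58, 50, 48, 12, 3] for k=0..6.
Cycle lengths of π_18 on ℤ/71ℤ: [35, 35, 1]; 3 cycles in total.
71 − 3 = 68 transpositions; sign(π) = (−1)^68 = +1.
(18|71)_J = +1 (Zolotarev's lemma cross-check).

+1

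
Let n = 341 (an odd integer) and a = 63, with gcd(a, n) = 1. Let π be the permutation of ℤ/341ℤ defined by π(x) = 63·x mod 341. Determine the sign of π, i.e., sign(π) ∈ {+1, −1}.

-1

Start at x=218: 218 → 94 → 125 → 32 → 311 → 156 → 280 → … (one orbit).
Decompose π into cycles: lengths [10, 10, 10, 10, 10, 10, 10, 10, 10, 10, 10, 10, 10, 10, 10, 10, 10, 10, 10, 10, 10, 10, 10, 10, 10, 10, 10, 10, 10, 10, 10, 1, 1, 1, 1, 1, 1, 1, 1, 1, 1, 1, 1, 1, 1, 1, 1, 1, 1, 1, 1, 1, 1, 1, 1, 1, 1, 1, 1, 1, 1, 1] (62 cycles, including the fixed point 0).
62 cycles on 341: each ℓ→(−1)^(ℓ−1), product (−1)^279 = -1.
Zolotarev: (63|341) = -1, matching the cycle-count sign.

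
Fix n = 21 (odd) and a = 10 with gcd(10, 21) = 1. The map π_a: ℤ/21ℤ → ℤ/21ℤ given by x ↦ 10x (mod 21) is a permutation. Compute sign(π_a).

Trace 19: π^k(19) = [19, 1, 10, 16, 13, 4] for k=0..5.
The orbit structure of x ↦ 10x mod 21: 6 orbits of sizes [6, 6, 6, 1, 1, 1].
21 − 6 = 15 transpositions; sign(π) = (−1)^15 = -1.

-1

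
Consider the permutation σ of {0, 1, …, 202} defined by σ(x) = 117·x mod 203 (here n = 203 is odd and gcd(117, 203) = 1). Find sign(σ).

-1

Orbit of 88 under x↦117x: [88, 146, 30, 59, 1, 117]… (length divides ord_203(117)).
Cycle lengths of π_117 on ℤ/203ℤ: [6, 6, 6, 6, 6, 6, 6, 6, 6, 6, 6, 6, 6, 6, 6, 6, 6, 6, 6, 6, 6, 6, 6, 6, 6, 6, 6, 6, 6, 1, 1, 1, 1, 1, 1, 1, 1, 1, 1, 1, 1, 1, 1, 1, 1, 1, 1, 1, 1, 1, 1, 1, 1, 1, 1, 1, 1, 1]; 58 cycles in total.
58 cycles on 203: each ℓ→(−1)^(ℓ−1), product (−1)^145 = -1.
Via Zolotarev, sign(π_{117}) = (117|203) = -1.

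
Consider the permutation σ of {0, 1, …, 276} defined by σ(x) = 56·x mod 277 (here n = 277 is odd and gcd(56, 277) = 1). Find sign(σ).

-1

Start at x=218: 218 → 20 → 12 → 118 → 237 → 253 → 41 → … (one orbit).
Decompose π into cycles: lengths [276, 1] (2 cycles, including the fixed point 0).
sign(π) = (−1)^{n − #cycles} = (−1)^{277−2} = (−1)^275 = -1.
(56|277)_J = -1 (Zolotarev's lemma cross-check).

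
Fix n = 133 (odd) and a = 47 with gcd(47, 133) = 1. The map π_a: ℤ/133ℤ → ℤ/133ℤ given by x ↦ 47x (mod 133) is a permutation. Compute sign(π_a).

Orbit of 74 under x↦47x: [74, 20, 9, 24, 64, 82, 130]… (length divides ord_133(47)).
Cycle type of π: 18×6 + 9×2 + 6 + 1; total 10 cycles.
Σ(ℓ_i−1) = 133−10 = 123; sign = (−1)^123 = -1.
Check: (47/133) = -1 by Zolotarev.

-1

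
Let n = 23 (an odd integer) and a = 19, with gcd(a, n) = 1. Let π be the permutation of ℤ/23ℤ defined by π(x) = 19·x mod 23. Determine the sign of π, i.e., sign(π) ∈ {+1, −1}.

-1

Trace 10: π^k(10) = [10, 6, 22, 4, 7, 18, 20] for k=0..6.
Cycle lengths of π_19 on ℤ/23ℤ: [22, 1]; 2 cycles in total.
23 − 2 = 21 transpositions; sign(π) = (−1)^21 = -1.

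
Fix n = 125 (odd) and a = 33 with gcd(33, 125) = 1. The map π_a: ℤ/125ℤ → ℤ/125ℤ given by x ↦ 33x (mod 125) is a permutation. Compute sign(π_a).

-1

Start at x=106: 106 → 123 → 59 → 72 → 1 → 33 → 89 → … (one orbit).
Decompose π into cycles: lengths [100, 20, 4, 1] (4 cycles, including the fixed point 0).
n − c = 125 − 4 = 121; sign = (−1)^121 = -1.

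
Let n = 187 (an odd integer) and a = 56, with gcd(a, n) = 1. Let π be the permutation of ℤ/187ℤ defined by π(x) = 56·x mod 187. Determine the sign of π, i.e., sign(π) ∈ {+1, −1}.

Trace 12: π^k(12) = [12, 111, 45, 89, 122, 100, 177] for k=0..6.
π_56 has 22 disjoint cycles with lengths [16, 16, 16, 16, 16, 16, 16, 16, 16, 16, 16, 1, 1, 1, 1, 1, 1, 1, 1, 1, 1, 1] on {0,…,186}.
Σ(ℓ_i−1) = 187−22 = 165; sign = (−1)^165 = -1.

-1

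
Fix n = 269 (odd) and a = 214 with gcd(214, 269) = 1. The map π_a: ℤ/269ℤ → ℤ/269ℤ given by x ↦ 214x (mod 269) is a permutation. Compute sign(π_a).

+1

Trace 142: π^k(142) = [142, 260, 226, 213, 121, 70, 185] for k=0..6.
The orbit structure of x ↦ 214x mod 269: 5 orbits of sizes [67, 67, 67, 67, 1].
Σ(ℓ_i−1) = 269−5 = 264; sign = (−1)^264 = +1.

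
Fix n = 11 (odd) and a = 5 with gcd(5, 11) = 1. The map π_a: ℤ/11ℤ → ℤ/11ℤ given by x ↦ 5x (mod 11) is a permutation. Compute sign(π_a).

Start at x=1: 1 → 5 → 3 → 4 → 9 → 1 (one orbit).
3 cycles of lengths [5, 5, 1].
n − c = 11 − 3 = 8; sign = (−1)^8 = +1.
(5|11)_J = +1 (Zolotarev's lemma cross-check).

+1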